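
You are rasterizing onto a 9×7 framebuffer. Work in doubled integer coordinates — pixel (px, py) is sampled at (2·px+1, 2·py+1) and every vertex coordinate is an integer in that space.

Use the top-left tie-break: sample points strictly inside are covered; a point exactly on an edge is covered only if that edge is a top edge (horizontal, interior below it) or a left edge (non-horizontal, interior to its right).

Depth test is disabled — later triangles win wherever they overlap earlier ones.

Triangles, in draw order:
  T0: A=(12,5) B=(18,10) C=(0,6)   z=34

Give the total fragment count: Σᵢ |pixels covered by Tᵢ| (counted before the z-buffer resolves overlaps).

T0:
  2·area = 66
  edge (12, 5)→(18, 10): d=(6,5) right/bottom  bias=-1
  edge (18, 10)→(0, 6): d=(-18,-4) top-left  bias=+0
  edge (0, 6)→(12, 5): d=(12,-1) top-left  bias=+0
    (2,3)@(5, 7): e=[47,2,17] → █
    (3,3)@(7, 7): e=[37,10,19] → █
    (4,3)@(9, 7): e=[27,18,21] → █
    (5,3)@(11, 7): e=[17,26,23] → █
    (6,3)@(13, 7): e=[7,34,25] → █
    (7,3)@(15, 7): e=[-3,42,27] → ·
    (2,4)@(5, 9): e=[59,-34,41] → ·
    (3,4)@(7, 9): e=[49,-26,43] → ·
    (4,4)@(9, 9): e=[39,-18,45] → ·
    (5,4)@(11, 9): e=[29,-10,47] → ·
    (6,4)@(13, 9): e=[19,-2,49] → ·
    (7,4)@(15, 9): e=[9,6,51] → █
  covered (6 px):
    · · · · · · · · ·
    · · · · · · · · ·
    · · · · · · · · ·
    · · █ █ █ █ █ · ·
    · · · · · · · █ ·
    · · · · · · · · ·
    · · · · · · · · ·

Answer: 6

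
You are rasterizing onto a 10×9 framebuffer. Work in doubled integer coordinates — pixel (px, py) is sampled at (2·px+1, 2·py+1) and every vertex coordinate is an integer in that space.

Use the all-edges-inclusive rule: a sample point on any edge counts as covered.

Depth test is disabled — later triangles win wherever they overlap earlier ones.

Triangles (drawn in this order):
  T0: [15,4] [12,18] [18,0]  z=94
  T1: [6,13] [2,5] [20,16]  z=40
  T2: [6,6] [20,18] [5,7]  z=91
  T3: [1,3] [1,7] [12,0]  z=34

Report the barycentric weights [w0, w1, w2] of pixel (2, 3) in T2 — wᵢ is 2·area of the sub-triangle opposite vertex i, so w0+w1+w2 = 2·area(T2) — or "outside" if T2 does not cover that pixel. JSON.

T0:
  2·area = 30  (B↔C swapped to make it positive)
  edge (15, 4)→(18, 0): d=(3,-4) inclusive
  edge (18, 0)→(12, 18): d=(-6,18) inclusive
  edge (12, 18)→(15, 4): d=(3,-14) inclusive
    (8,1)@(17, 3): e=[5,0,25] → X  [on edge]
    (9,1)@(19, 3): e=[13,-36,53] → .
    (7,2)@(15, 5): e=[3,24,3] → X
    (8,2)@(17, 5): e=[11,-12,31] → .
    (7,3)@(15, 7): e=[9,12,9] → X
    (8,3)@(17, 7): e=[17,-24,37] → .
    (7,4)@(15, 9): e=[15,0,15] → X  [on edge]
    (8,4)@(17, 9): e=[23,-36,43] → .
    (7,5)@(15, 11): e=[21,-12,21] → .
    (6,7)@(13, 15): e=[25,0,5] → X  [on edge]
    (7,7)@(15, 15): e=[33,-36,33] → .
    (6,8)@(13, 17): e=[31,-12,11] → .
  covered (5 px):
    . . . . . . . . . .
    . . . . . . . . X .
    . . . . . . . X . .
    . . . . . . . X . .
    . . . . . . . X . .
    . . . . . . . . . .
    . . . . . . . . . .
    . . . . . . X . . .
    . . . . . . . . . .
T1:
  2·area = 100
  edge (6, 13)→(2, 5): d=(-4,-8) inclusive
  edge (2, 5)→(20, 16): d=(18,11) inclusive
  edge (20, 16)→(6, 13): d=(-14,-3) inclusive
    (0,1)@(1, 3): e=[0,-25,125] → .  [on edge]
    (1,3)@(3, 7): e=[0,25,75] → X  [on edge]
    (2,3)@(5, 7): e=[16,3,81] → X
    (3,3)@(7, 7): e=[32,-19,87] → .
    (1,4)@(3, 9): e=[-8,61,47] → .
    (2,4)@(5, 9): e=[8,39,53] → X
    (3,4)@(7, 9): e=[24,17,59] → X
    (4,4)@(9, 9): e=[40,-5,65] → .
    (2,5)@(5, 11): e=[0,75,25] → X  [on edge]
    (4,5)@(9, 11): e=[32,31,37] → X
    (5,5)@(11, 11): e=[48,9,43] → X
    (6,5)@(13, 11): e=[64,-13,49] → .
    (3,7)@(7, 15): e=[0,125,-25] → .  [on edge]
  covered (14 px):
    . . . . . . . . . .
    . . . . . . . . . .
    . . . . . . . . . .
    . X X . . . . . . .
    . . X X . . . . . .
    . . X X X X . . . .
    . . . X X X X X . .
    . . . . . . . . X .
    . . . . . . . . . .
T2:
  2·area = 26
  edge (6, 6)→(20, 18): d=(14,12) inclusive
  edge (20, 18)→(5, 7): d=(-15,-11) inclusive
  edge (5, 7)→(6, 6): d=(1,-1) inclusive
    (5,0)@(11, 1): e=[-130,156,0] → .  [on edge]
    (4,1)@(9, 3): e=[-78,104,0] → .  [on edge]
    (3,2)@(7, 5): e=[-26,52,0] → .  [on edge]
    (2,3)@(5, 7): e=[26,0,0] → X  [on edge]
    (3,3)@(7, 7): e=[2,22,2] → X
    (4,3)@(9, 7): e=[-22,44,4] → .
    (1,4)@(3, 9): e=[78,-52,0] → .  [on edge]
    (2,4)@(5, 9): e=[54,-30,2] → .
    (3,4)@(7, 9): e=[30,-8,4] → .
    (4,4)@(9, 9): e=[6,14,6] → X
    (5,4)@(11, 9): e=[-18,36,8] → .
    (0,5)@(1, 11): e=[130,-104,0] → .  [on edge]
  covered (4 px):
    . . . . . . . . . .
    . . . . . . . . . .
    . . . . . . . . . .
    . . X X . . . . . .
    . . . . X . . . . .
    . . . . . X . . . .
    . . . . . . . . . .
    . . . . . . . . . .
    . . . . . . . . . .
T3:
  2·area = 44  (B↔C swapped to make it positive)
  edge (1, 3)→(12, 0): d=(11,-3) inclusive
  edge (12, 0)→(1, 7): d=(-11,7) inclusive
  edge (1, 7)→(1, 3): d=(0,-4) inclusive
    (0,0)@(1, 1): e=[-22,66,0] → .  [on edge]
    (4,0)@(9, 1): e=[2,10,32] → X
    (5,0)@(11, 1): e=[8,-4,40] → .
    (0,1)@(1, 3): e=[0,44,0] → X  [on edge]
    (1,1)@(3, 3): e=[6,30,8] → X
    (2,1)@(5, 3): e=[12,16,16] → X
    (3,1)@(7, 3): e=[18,2,24] → X
    (4,1)@(9, 3): e=[24,-12,32] → .
    (0,2)@(1, 5): e=[22,22,0] → X  [on edge]
    (2,2)@(5, 5): e=[34,-6,16] → .
    (3,2)@(7, 5): e=[40,-20,24] → .
    (0,3)@(1, 7): e=[44,0,0] → X  [on edge]
    (0,4)@(1, 9): e=[66,-22,0] → .  [on edge]
    (0,5)@(1, 11): e=[88,-44,0] → .  [on edge]
    (0,6)@(1, 13): e=[110,-66,0] → .  [on edge]
    (0,7)@(1, 15): e=[132,-88,0] → .  [on edge]
    (0,8)@(1, 17): e=[154,-110,0] → .  [on edge]
  covered (8 px):
    . . . . X . . . . .
    X X X X . . . . . .
    X X . . . . . . . .
    X . . . . . . . . .
    . . . . . . . . . .
    . . . . . . . . . .
    . . . . . . . . . .
    . . . . . . . . . .
    . . . . . . . . . .

Answer: [0,0,26]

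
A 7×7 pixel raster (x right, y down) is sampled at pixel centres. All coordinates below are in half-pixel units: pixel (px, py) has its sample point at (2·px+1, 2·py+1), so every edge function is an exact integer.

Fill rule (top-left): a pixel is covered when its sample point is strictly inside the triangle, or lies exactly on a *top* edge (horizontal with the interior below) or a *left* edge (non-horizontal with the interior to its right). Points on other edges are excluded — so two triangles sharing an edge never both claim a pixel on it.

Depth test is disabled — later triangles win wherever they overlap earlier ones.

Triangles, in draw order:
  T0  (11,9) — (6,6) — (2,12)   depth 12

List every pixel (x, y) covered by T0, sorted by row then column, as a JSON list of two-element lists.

T0:
  2·area = 42  (B↔C swapped to make it positive)
  edge (11, 9)→(2, 12): d=(-9,3) right/bottom  bias=-1
  edge (2, 12)→(6, 6): d=(4,-6) top-left  bias=+0
  edge (6, 6)→(11, 9): d=(5,3) right/bottom  bias=-1
    (0,1)@(1, 3): e=[84,-42,0] → .  [on edge]
    (3,3)@(7, 7): e=[30,10,2] → X
    (4,3)@(9, 7): e=[24,22,-4] → .
    (2,4)@(5, 9): e=[18,6,18] → X
    (4,4)@(9, 9): e=[6,30,6] → X
    (5,4)@(11, 9): e=[0,42,0] → .  [on edge]
    (1,5)@(3, 11): e=[6,2,34] → X
    (2,5)@(5, 11): e=[0,14,28] → .  [on edge]
    (3,5)@(7, 11): e=[-6,26,22] → .
    (4,5)@(9, 11): e=[-12,38,16] → .
    (1,6)@(3, 13): e=[-12,10,44] → .
  covered (5 px):
    . . . . . . .
    . . . . . . .
    . . . . . . .
    . . . X . . .
    . . X X X . .
    . X . . . . .
    . . . . . . .

Final: [[3,3],[2,4],[3,4],[4,4],[1,5]]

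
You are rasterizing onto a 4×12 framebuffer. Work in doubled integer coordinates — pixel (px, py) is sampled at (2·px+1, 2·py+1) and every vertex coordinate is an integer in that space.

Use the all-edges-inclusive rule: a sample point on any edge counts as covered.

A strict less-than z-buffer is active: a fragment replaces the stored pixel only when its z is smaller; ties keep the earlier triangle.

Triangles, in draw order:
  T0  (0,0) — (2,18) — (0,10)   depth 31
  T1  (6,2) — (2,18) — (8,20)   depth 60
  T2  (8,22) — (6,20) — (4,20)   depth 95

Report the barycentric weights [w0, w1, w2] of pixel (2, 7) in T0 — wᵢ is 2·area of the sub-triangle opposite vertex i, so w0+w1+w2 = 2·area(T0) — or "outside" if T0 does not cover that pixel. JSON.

T0:
  2·area = 20
  edge (0, 0)→(2, 18): d=(2,18) inclusive
  edge (2, 18)→(0, 10): d=(-2,-8) inclusive
  edge (0, 10)→(0, 0): d=(0,-10) inclusive
    (0,4)@(1, 9): e=[0,10,10] → █  [on edge]
    (1,4)@(3, 9): e=[-36,26,30] → ·
    (0,5)@(1, 11): e=[4,6,10] → █
    (1,5)@(3, 11): e=[-32,22,30] → ·
    (0,6)@(1, 13): e=[8,2,10] → █
    (1,6)@(3, 13): e=[-28,18,30] → ·
    (0,7)@(1, 15): e=[12,-2,10] → ·
  covered (3 px):
    · · · ·
    · · · ·
    · · · ·
    · · · ·
    █ · · ·
    █ · · ·
    █ · · ·
    · · · ·
    · · · ·
    · · · ·
    · · · ·
    · · · ·
T1:
  2·area = 104  (B↔C swapped to make it positive)
  edge (6, 2)→(8, 20): d=(2,18) inclusive
  edge (8, 20)→(2, 18): d=(-6,-2) inclusive
  edge (2, 18)→(6, 2): d=(4,-16) inclusive
    (2,3)@(5, 7): e=[28,72,4] → █
    (3,3)@(7, 7): e=[-8,76,36] → ·
    (2,4)@(5, 9): e=[32,60,12] → █
    (3,4)@(7, 9): e=[-4,64,44] → ·
    (2,5)@(5, 11): e=[36,48,20] → █
    (3,5)@(7, 11): e=[0,52,52] → █  [on edge]
    (2,6)@(5, 13): e=[40,36,28] → █
    (1,7)@(3, 15): e=[80,20,4] → █
    (1,8)@(3, 17): e=[84,8,12] → █
    (1,9)@(3, 19): e=[88,-4,20] → ·
    (2,9)@(5, 19): e=[52,0,52] → █  [on edge]
    (2,10)@(5, 21): e=[56,-12,60] → ·
  covered (14 px):
    · · · ·
    · · · ·
    · · · ·
    · · █ ·
    · · █ ·
    · · █ █
    · · █ █
    · █ █ █
    · █ █ █
    · · █ █
    · · · ·
    · · · ·
T2:
  2·area = 4  (B↔C swapped to make it positive)
  edge (8, 22)→(4, 20): d=(-4,-2) inclusive
  edge (4, 20)→(6, 20): d=(2,0) inclusive
  edge (6, 20)→(8, 22): d=(2,2) inclusive
    (0,7)@(1, 15): e=[14,-10,0] → ·  [on edge]
    (1,8)@(3, 17): e=[10,-6,0] → ·  [on edge]
    (2,9)@(5, 19): e=[6,-2,0] → ·  [on edge]
    (3,10)@(7, 21): e=[2,2,0] → █  [on edge]
    (3,11)@(7, 23): e=[-6,6,4] → ·
  covered (1 px):
    · · · ·
    · · · ·
    · · · ·
    · · · ·
    · · · ·
    · · · ·
    · · · ·
    · · · ·
    · · · ·
    · · · ·
    · · · █
    · · · ·

Result: "outside"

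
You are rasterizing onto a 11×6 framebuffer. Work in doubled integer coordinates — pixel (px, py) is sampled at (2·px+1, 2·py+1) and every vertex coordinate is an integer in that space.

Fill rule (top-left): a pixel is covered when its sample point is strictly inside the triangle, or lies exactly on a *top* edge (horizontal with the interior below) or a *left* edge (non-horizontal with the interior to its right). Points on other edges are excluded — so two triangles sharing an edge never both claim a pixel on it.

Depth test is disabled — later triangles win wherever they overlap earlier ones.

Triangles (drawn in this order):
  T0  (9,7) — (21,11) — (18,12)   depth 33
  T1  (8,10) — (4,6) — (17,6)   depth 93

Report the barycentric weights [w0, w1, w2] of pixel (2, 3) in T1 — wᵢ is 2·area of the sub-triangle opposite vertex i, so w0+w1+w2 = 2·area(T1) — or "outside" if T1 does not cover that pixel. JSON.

T0:
  2·area = 24
  edge (9, 7)→(21, 11): d=(12,4) right/bottom  bias=-1
  edge (21, 11)→(18, 12): d=(-3,1) right/bottom  bias=-1
  edge (18, 12)→(9, 7): d=(-9,-5) top-left  bias=+0
    (1,2)@(3, 5): e=[0,36,-12] → .  [on edge]
    (4,3)@(9, 7): e=[0,24,0] → .  [on edge]
    (6,4)@(13, 9): e=[8,14,2] → X
    (7,4)@(15, 9): e=[0,12,12] → .  [on edge]
    (6,5)@(13, 11): e=[32,8,-16] → .
    (8,5)@(17, 11): e=[16,4,4] → X
    (9,5)@(19, 11): e=[8,2,14] → X
    (10,5)@(21, 11): e=[0,0,24] → .  [on edge]
  covered (3 px):
    . . . . . . . . . . .
    . . . . . . . . . . .
    . . . . . . . . . . .
    . . . . . . . . . . .
    . . . . . . X . . . .
    . . . . . . . . X X .
T1:
  2·area = 52
  edge (8, 10)→(4, 6): d=(-4,-4) top-left  bias=+0
  edge (4, 6)→(17, 6): d=(13,0) top-left  bias=+0
  edge (17, 6)→(8, 10): d=(-9,4) right/bottom  bias=-1
    (0,1)@(1, 3): e=[0,-39,91] → .  [on edge]
    (1,2)@(3, 5): e=[0,-13,65] → .  [on edge]
    (2,3)@(5, 7): e=[0,13,39] → X  [on edge]
    (3,3)@(7, 7): e=[8,13,31] → X
    (4,3)@(9, 7): e=[16,13,23] → X
    (5,3)@(11, 7): e=[24,13,15] → X
    (6,3)@(13, 7): e=[32,13,7] → X
    (7,3)@(15, 7): e=[40,13,-1] → .
    (2,4)@(5, 9): e=[-8,39,21] → .
    (3,4)@(7, 9): e=[0,39,13] → X  [on edge]
    (5,4)@(11, 9): e=[16,39,-3] → .
    (6,4)@(13, 9): e=[24,39,-11] → .
    (4,5)@(9, 11): e=[0,65,-13] → .  [on edge]
  covered (7 px):
    . . . . . . . . . . .
    . . . . . . . . . . .
    . . . . . . . . . . .
    . . X X X X X . . . .
    . . . X X . . . . . .
    . . . . . . . . . . .

Final: [13,39,0]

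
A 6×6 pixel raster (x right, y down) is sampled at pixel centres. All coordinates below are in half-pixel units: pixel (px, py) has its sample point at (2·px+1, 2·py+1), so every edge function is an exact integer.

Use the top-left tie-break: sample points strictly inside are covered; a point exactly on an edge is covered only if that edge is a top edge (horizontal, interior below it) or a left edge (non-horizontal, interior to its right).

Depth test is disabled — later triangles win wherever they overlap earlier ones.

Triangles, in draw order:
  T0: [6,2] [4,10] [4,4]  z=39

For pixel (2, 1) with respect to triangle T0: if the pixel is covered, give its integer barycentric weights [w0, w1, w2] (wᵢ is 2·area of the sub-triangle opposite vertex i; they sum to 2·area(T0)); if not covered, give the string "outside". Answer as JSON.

T0:
  2·area = 12
  edge (6, 2)→(4, 10): d=(-2,8) right/bottom  bias=-1
  edge (4, 10)→(4, 4): d=(0,-6) top-left  bias=+0
  edge (4, 4)→(6, 2): d=(2,-2) top-left  bias=+0
    (3,0)@(7, 1): e=[-6,18,0] → ·  [on edge]
    (2,1)@(5, 3): e=[6,6,0] → █  [on edge]
    (3,1)@(7, 3): e=[-10,18,4] → ·
    (1,2)@(3, 5): e=[18,-6,0] → ·  [on edge]
    (2,2)@(5, 5): e=[2,6,4] → █
    (3,2)@(7, 5): e=[-14,18,8] → ·
    (0,3)@(1, 7): e=[30,-18,0] → ·  [on edge]
    (2,3)@(5, 7): e=[-2,6,8] → ·
  covered (2 px):
    · · · · · ·
    · · █ · · ·
    · · █ · · ·
    · · · · · ·
    · · · · · ·
    · · · · · ·

Result: [6,0,6]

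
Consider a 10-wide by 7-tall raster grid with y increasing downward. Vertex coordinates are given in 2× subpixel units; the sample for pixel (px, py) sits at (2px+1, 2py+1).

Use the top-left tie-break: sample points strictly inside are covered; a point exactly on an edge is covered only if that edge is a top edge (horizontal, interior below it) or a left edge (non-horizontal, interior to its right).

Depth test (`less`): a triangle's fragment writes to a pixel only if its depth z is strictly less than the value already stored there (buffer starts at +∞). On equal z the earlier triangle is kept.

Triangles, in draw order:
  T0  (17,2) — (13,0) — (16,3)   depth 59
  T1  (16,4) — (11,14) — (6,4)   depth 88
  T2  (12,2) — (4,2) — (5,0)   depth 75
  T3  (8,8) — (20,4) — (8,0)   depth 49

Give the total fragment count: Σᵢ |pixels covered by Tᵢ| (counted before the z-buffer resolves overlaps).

T0:
  2·area = 6  (B↔C swapped to make it positive)
  edge (17, 2)→(16, 3): d=(-1,1) right/bottom  bias=-1
  edge (16, 3)→(13, 0): d=(-3,-3) top-left  bias=+0
  edge (13, 0)→(17, 2): d=(4,2) right/bottom  bias=-1
    (7,0)@(15, 1): e=[3,3,0] → ·  [on edge]
    (9,1)@(19, 3): e=[-3,9,0] → ·  [on edge]
  covered (0 px):
    · · · · · · · · · ·
    · · · · · · · · · ·
    · · · · · · · · · ·
    · · · · · · · · · ·
    · · · · · · · · · ·
    · · · · · · · · · ·
    · · · · · · · · · ·
T1:
  2·area = 100
  edge (16, 4)→(11, 14): d=(-5,10) right/bottom  bias=-1
  edge (11, 14)→(6, 4): d=(-5,-10) top-left  bias=+0
  edge (6, 4)→(16, 4): d=(10,0) top-left  bias=+0
    (3,2)@(7, 5): e=[85,5,10] → █
    (4,2)@(9, 5): e=[65,25,10] → █
    (5,2)@(11, 5): e=[45,45,10] → █
    (6,2)@(13, 5): e=[25,65,10] → █
    (7,2)@(15, 5): e=[5,85,10] → █
    (8,2)@(17, 5): e=[-15,105,10] → ·
    (3,3)@(7, 7): e=[75,-5,30] → ·
    (4,3)@(9, 7): e=[55,15,30] → █
    (7,3)@(15, 7): e=[-5,75,30] → ·
    (4,4)@(9, 9): e=[45,5,50] → █
    (7,4)@(15, 9): e=[-15,65,50] → ·
    (4,5)@(9, 11): e=[35,-5,70] → ·
  covered (13 px):
    · · · · · · · · · ·
    · · · · · · · · · ·
    · · · █ █ █ █ █ · ·
    · · · · █ █ █ · · ·
    · · · · █ █ █ · · ·
    · · · · · █ · · · ·
    · · · · · █ · · · ·
T2:
  2·area = 16
  edge (12, 2)→(4, 2): d=(-8,0) right/bottom  bias=-1
  edge (4, 2)→(5, 0): d=(1,-2) top-left  bias=+0
  edge (5, 0)→(12, 2): d=(7,2) right/bottom  bias=-1
    (2,0)@(5, 1): e=[8,1,7] → █
    (3,0)@(7, 1): e=[8,5,3] → █
    (4,0)@(9, 1): e=[8,9,-1] → ·
    (2,1)@(5, 3): e=[-8,3,21] → ·
    (3,1)@(7, 3): e=[-8,7,17] → ·
  covered (2 px):
    · · █ █ · · · · · ·
    · · · · · · · · · ·
    · · · · · · · · · ·
    · · · · · · · · · ·
    · · · · · · · · · ·
    · · · · · · · · · ·
    · · · · · · · · · ·
T3:
  2·area = 96  (B↔C swapped to make it positive)
  edge (8, 8)→(8, 0): d=(0,-8) top-left  bias=+0
  edge (8, 0)→(20, 4): d=(12,4) right/bottom  bias=-1
  edge (20, 4)→(8, 8): d=(-12,4) right/bottom  bias=-1
    (4,0)@(9, 1): e=[8,8,80] → █
    (5,0)@(11, 1): e=[24,0,72] → ·  [on edge]
    (4,1)@(9, 3): e=[8,32,56] → █
    (5,1)@(11, 3): e=[24,24,48] → █
    (6,1)@(13, 3): e=[40,16,40] → █
    (7,1)@(15, 3): e=[56,8,32] → █
    (8,1)@(17, 3): e=[72,0,24] → ·  [on edge]
    (4,2)@(9, 5): e=[8,56,32] → █
    (8,2)@(17, 5): e=[72,24,0] → ·  [on edge]
    (4,3)@(9, 7): e=[8,80,8] → █
    (5,3)@(11, 7): e=[24,72,0] → ·  [on edge]
    (6,3)@(13, 7): e=[40,64,-8] → ·
    (2,4)@(5, 9): e=[-24,120,0] → ·  [on edge]
  covered (10 px):
    · · · · █ · · · · ·
    · · · · █ █ █ █ · ·
    · · · · █ █ █ █ · ·
    · · · · █ · · · · ·
    · · · · · · · · · ·
    · · · · · · · · · ·
    · · · · · · · · · ·

Final: 25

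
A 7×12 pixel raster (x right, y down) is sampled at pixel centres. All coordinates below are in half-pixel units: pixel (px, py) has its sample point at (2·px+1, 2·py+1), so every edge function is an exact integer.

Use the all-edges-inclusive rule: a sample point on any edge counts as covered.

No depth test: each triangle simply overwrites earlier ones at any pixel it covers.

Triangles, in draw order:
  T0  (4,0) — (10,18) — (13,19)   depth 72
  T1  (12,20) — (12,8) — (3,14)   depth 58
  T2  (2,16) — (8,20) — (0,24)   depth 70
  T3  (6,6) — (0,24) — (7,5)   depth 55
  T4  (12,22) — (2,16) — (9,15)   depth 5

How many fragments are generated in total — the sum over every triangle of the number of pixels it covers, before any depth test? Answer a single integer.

T0:
  2·area = 48  (B↔C swapped to make it positive)
  edge (4, 0)→(13, 19): d=(9,19) inclusive
  edge (13, 19)→(10, 18): d=(-3,-1) inclusive
  edge (10, 18)→(4, 0): d=(-6,-18) inclusive
    (2,1)@(5, 3): e=[8,40,0] → X  [on edge]
    (3,1)@(7, 3): e=[-30,42,36] → .
    (2,2)@(5, 5): e=[26,34,-12] → .
    (3,3)@(7, 7): e=[6,30,12] → X
    (4,3)@(9, 7): e=[-32,32,48] → .
    (3,4)@(7, 9): e=[24,24,0] → X  [on edge]
    (4,4)@(9, 9): e=[-14,26,36] → .
    (3,5)@(7, 11): e=[42,18,-12] → .
    (4,5)@(9, 11): e=[4,20,24] → X
    (5,5)@(11, 11): e=[-34,22,60] → .
    (4,6)@(9, 13): e=[22,14,12] → X
    (5,6)@(11, 13): e=[-16,16,48] → .
    (0,7)@(1, 15): e=[192,0,-144] → .  [on edge]
    (4,7)@(9, 15): e=[40,8,0] → X  [on edge]
    (3,8)@(7, 17): e=[96,0,-48] → .  [on edge]
    (6,9)@(13, 19): e=[0,0,48] → X  [on edge]
    (5,10)@(11, 21): e=[56,-8,0] → .  [on edge]
  covered (9 px):
    . . . . . . .
    . . X . . . .
    . . . . . . .
    . . . X . . .
    . . . X . . .
    . . . . X . .
    . . . . X . .
    . . . . X X .
    . . . . . X .
    . . . . . . X
    . . . . . . .
    . . . . . . .
T1:
  2·area = 108  (B↔C swapped to make it positive)
  edge (12, 20)→(3, 14): d=(-9,-6) inclusive
  edge (3, 14)→(12, 8): d=(9,-6) inclusive
  edge (12, 8)→(12, 20): d=(0,12) inclusive
    (5,4)@(11, 9): e=[93,3,12] → X
    (6,4)@(13, 9): e=[105,15,-12] → .
    (4,5)@(9, 11): e=[63,9,36] → X
    (6,5)@(13, 11): e=[87,33,-12] → .
    (2,6)@(5, 13): e=[21,3,84] → X
    (3,6)@(7, 13): e=[33,15,60] → X
    (6,6)@(13, 13): e=[69,51,-12] → .
    (2,7)@(5, 15): e=[3,21,84] → X
    (6,7)@(13, 15): e=[51,69,-12] → .
    (2,8)@(5, 17): e=[-15,39,84] → .
    (3,8)@(7, 17): e=[-3,51,60] → .
    (4,8)@(9, 17): e=[9,63,36] → X
  covered (14 px):
    . . . . . . .
    . . . . . . .
    . . . . . . .
    . . . . . . .
    . . . . . X .
    . . . . X X .
    . . X X X X .
    . . X X X X .
    . . . . X X .
    . . . . . X .
    . . . . . . .
    . . . . . . .
T2:
  2·area = 56
  edge (2, 16)→(8, 20): d=(6,4) inclusive
  edge (8, 20)→(0, 24): d=(-8,4) inclusive
  edge (0, 24)→(2, 16): d=(2,-8) inclusive
    (1,8)@(3, 17): e=[2,44,10] → X
    (2,8)@(5, 17): e=[-6,36,26] → .
    (1,9)@(3, 19): e=[14,28,14] → X
    (2,9)@(5, 19): e=[6,20,30] → X
    (3,9)@(7, 19): e=[-2,12,46] → .
    (0,10)@(1, 21): e=[34,20,2] → X
    (3,10)@(7, 21): e=[10,-4,50] → .
    (0,11)@(1, 23): e=[46,4,6] → X
    (1,11)@(3, 23): e=[38,-4,22] → .
    (2,11)@(5, 23): e=[30,-12,38] → .
  covered (7 px):
    . . . . . . .
    . . . . . . .
    . . . . . . .
    . . . . . . .
    . . . . . . .
    . . . . . . .
    . . . . . . .
    . . . . . . .
    . X . . . . .
    . X X . . . .
    X X X . . . .
    X . . . . . .
T3:
  2·area = 12  (B↔C swapped to make it positive)
  edge (6, 6)→(7, 5): d=(1,-1) inclusive
  edge (7, 5)→(0, 24): d=(-7,19) inclusive
  edge (0, 24)→(6, 6): d=(6,-18) inclusive
    (5,0)@(11, 1): e=[0,-48,60] → .  [on edge]
    (3,1)@(7, 3): e=[-2,14,0] → .  [on edge]
    (4,1)@(9, 3): e=[0,-24,36] → .  [on edge]
    (3,2)@(7, 5): e=[0,0,12] → X  [on edge]
    (4,2)@(9, 5): e=[2,-38,48] → .
    (2,3)@(5, 7): e=[0,24,-12] → .  [on edge]
    (3,3)@(7, 7): e=[2,-14,24] → .
    (1,4)@(3, 9): e=[0,48,-36] → .  [on edge]
    (2,4)@(5, 9): e=[2,10,0] → X  [on edge]
    (3,4)@(7, 9): e=[4,-28,36] → .
    (0,5)@(1, 11): e=[0,72,-60] → .  [on edge]
    (2,5)@(5, 11): e=[4,-4,12] → .
    (1,7)@(3, 15): e=[6,6,0] → X  [on edge]
    (0,10)@(1, 21): e=[10,2,0] → X  [on edge]
  covered (4 px):
    . . . . . . .
    . . . . . . .
    . . . X . . .
    . . . . . . .
    . . X . . . .
    . . . . . . .
    . . . . . . .
    . X . . . . .
    . . . . . . .
    . . . . . . .
    X . . . . . .
    . . . . . . .
T4:
  2·area = 52
  edge (12, 22)→(2, 16): d=(-10,-6) inclusive
  edge (2, 16)→(9, 15): d=(7,-1) inclusive
  edge (9, 15)→(12, 22): d=(3,7) inclusive
    (1,0)@(3, 1): e=[156,-104,0] → .  [on edge]
    (4,7)@(9, 15): e=[52,0,0] → X  [on edge]
    (5,7)@(11, 15): e=[64,2,-14] → .
    (2,8)@(5, 17): e=[8,10,34] → X
    (3,8)@(7, 17): e=[20,12,20] → X
    (5,8)@(11, 17): e=[44,16,-8] → .
    (2,9)@(5, 19): e=[-12,24,40] → .
    (3,9)@(7, 19): e=[0,26,26] → X  [on edge]
    (5,9)@(11, 19): e=[24,30,-2] → .
    (3,10)@(7, 21): e=[-20,40,32] → .
    (4,10)@(9, 21): e=[-8,42,18] → .
    (5,10)@(11, 21): e=[4,44,4] → X
  covered (7 px):
    . . . . . . .
    . . . . . . .
    . . . . . . .
    . . . . . . .
    . . . . . . .
    . . . . . . .
    . . . . . . .
    . . . . X . .
    . . X X X . .
    . . . X X . .
    . . . . . X .
    . . . . . . .

Result: 41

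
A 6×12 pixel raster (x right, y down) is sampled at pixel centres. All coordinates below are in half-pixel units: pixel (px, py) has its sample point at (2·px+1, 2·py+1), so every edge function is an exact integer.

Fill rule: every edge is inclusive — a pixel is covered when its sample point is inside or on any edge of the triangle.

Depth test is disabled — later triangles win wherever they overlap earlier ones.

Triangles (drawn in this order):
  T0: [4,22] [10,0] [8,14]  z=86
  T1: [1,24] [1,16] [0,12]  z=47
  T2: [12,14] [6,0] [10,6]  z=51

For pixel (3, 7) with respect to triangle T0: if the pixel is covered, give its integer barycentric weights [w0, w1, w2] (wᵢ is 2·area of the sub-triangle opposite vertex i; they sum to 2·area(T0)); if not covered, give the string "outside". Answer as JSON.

T0:
  2·area = 40
  edge (4, 22)→(10, 0): d=(6,-22) inclusive
  edge (10, 0)→(8, 14): d=(-2,14) inclusive
  edge (8, 14)→(4, 22): d=(-4,8) inclusive
    (4,2)@(9, 5): e=[8,4,28] → X
    (5,2)@(11, 5): e=[52,-24,12] → .
    (4,3)@(9, 7): e=[20,0,20] → X  [on edge]
    (5,3)@(11, 7): e=[64,-28,4] → .
    (4,4)@(9, 9): e=[32,-4,12] → .
    (3,5)@(7, 11): e=[0,20,20] → X  [on edge]
    (4,5)@(9, 11): e=[44,-8,4] → .
    (3,6)@(7, 13): e=[12,16,12] → X
    (4,6)@(9, 13): e=[56,-12,-4] → .
    (3,7)@(7, 15): e=[24,12,4] → X
    (4,7)@(9, 15): e=[68,-16,-12] → .
    (3,8)@(7, 17): e=[36,8,-4] → .
    (3,10)@(7, 21): e=[60,0,-20] → .  [on edge]
  covered (6 px):
    . . . . . .
    . . . . . .
    . . . . X .
    . . . . X .
    . . . . . .
    . . . X . .
    . . . X . .
    . . . X . .
    . . . . . .
    . . X . . .
    . . . . . .
    . . . . . .
T1:
  2·area = 8  (B↔C swapped to make it positive)
  edge (1, 24)→(0, 12): d=(-1,-12) inclusive
  edge (0, 12)→(1, 16): d=(1,4) inclusive
  edge (1, 16)→(1, 24): d=(0,8) inclusive
    (0,0)@(1, 1): e=[23,-15,0] → .  [on edge]
    (0,1)@(1, 3): e=[21,-13,0] → .  [on edge]
    (0,2)@(1, 5): e=[19,-11,0] → .  [on edge]
    (0,3)@(1, 7): e=[17,-9,0] → .  [on edge]
    (0,4)@(1, 9): e=[15,-7,0] → .  [on edge]
    (0,5)@(1, 11): e=[13,-5,0] → .  [on edge]
    (0,6)@(1, 13): e=[11,-3,0] → .  [on edge]
    (0,7)@(1, 15): e=[9,-1,0] → .  [on edge]
    (0,8)@(1, 17): e=[7,1,0] → X  [on edge]
    (1,8)@(3, 17): e=[31,-7,-16] → .
    (0,9)@(1, 19): e=[5,3,0] → X  [on edge]
    (1,9)@(3, 19): e=[29,-5,-16] → .
    (0,10)@(1, 21): e=[3,5,0] → X  [on edge]
    (0,11)@(1, 23): e=[1,7,0] → X  [on edge]
  covered (4 px):
    . . . . . .
    . . . . . .
    . . . . . .
    . . . . . .
    . . . . . .
    . . . . . .
    . . . . . .
    . . . . . .
    X . . . . .
    X . . . . .
    X . . . . .
    X . . . . .
T2:
  2·area = 20
  edge (12, 14)→(6, 0): d=(-6,-14) inclusive
  edge (6, 0)→(10, 6): d=(4,6) inclusive
  edge (10, 6)→(12, 14): d=(2,8) inclusive
    (4,2)@(9, 5): e=[12,2,6] → X
    (5,2)@(11, 5): e=[40,-10,-10] → .
    (4,3)@(9, 7): e=[0,10,10] → X  [on edge]
    (5,3)@(11, 7): e=[28,-2,-6] → .
    (4,4)@(9, 9): e=[-12,18,14] → .
    (5,5)@(11, 11): e=[4,14,2] → X
    (5,6)@(11, 13): e=[-8,22,6] → .
  covered (3 px):
    . . . . . .
    . . . . . .
    . . . . X .
    . . . . X .
    . . . . . .
    . . . . . X
    . . . . . .
    . . . . . .
    . . . . . .
    . . . . . .
    . . . . . .
    . . . . . .

Result: [12,4,24]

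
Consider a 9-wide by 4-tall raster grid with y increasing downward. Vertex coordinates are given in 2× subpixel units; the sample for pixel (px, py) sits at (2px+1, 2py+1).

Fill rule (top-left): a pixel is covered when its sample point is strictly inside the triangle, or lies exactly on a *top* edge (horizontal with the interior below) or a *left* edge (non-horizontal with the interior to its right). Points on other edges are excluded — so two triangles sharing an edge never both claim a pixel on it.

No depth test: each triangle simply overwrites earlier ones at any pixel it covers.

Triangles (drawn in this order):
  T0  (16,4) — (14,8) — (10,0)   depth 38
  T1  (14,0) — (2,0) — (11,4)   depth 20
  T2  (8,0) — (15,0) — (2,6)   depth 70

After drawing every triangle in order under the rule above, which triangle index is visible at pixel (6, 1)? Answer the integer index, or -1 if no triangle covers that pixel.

T0:
  2·area = 32
  edge (16, 4)→(14, 8): d=(-2,4) right/bottom  bias=-1
  edge (14, 8)→(10, 0): d=(-4,-8) top-left  bias=+0
  edge (10, 0)→(16, 4): d=(6,4) right/bottom  bias=-1
    (5,0)@(11, 1): e=[26,4,2] → #
    (6,0)@(13, 1): e=[18,20,-6] → ·
    (5,1)@(11, 3): e=[22,-4,14] → ·
    (6,1)@(13, 3): e=[14,12,6] → #
    (7,1)@(15, 3): e=[6,28,-2] → ·
    (6,2)@(13, 5): e=[10,4,18] → #
    (7,2)@(15, 5): e=[2,20,10] → #
    (8,2)@(17, 5): e=[-6,36,2] → ·
    (6,3)@(13, 7): e=[6,-4,30] → ·
    (7,3)@(15, 7): e=[-2,12,22] → ·
  covered (4 px):
    · · · · · # · · ·
    · · · · · · # · ·
    · · · · · · # # ·
    · · · · · · · · ·
T1:
  2·area = 48  (B↔C swapped to make it positive)
  edge (14, 0)→(11, 4): d=(-3,4) right/bottom  bias=-1
  edge (11, 4)→(2, 0): d=(-9,-4) top-left  bias=+0
  edge (2, 0)→(14, 0): d=(12,0) top-left  bias=+0
    (2,0)@(5, 1): e=[33,3,12] → #
    (3,0)@(7, 1): e=[25,11,12] → #
    (4,0)@(9, 1): e=[17,19,12] → #
    (5,0)@(11, 1): e=[9,27,12] → #
    (6,0)@(13, 1): e=[1,35,12] → #
    (7,0)@(15, 1): e=[-7,43,12] → ·
    (2,1)@(5, 3): e=[27,-15,36] → ·
    (3,1)@(7, 3): e=[19,-7,36] → ·
    (4,1)@(9, 3): e=[11,1,36] → #
    (6,1)@(13, 3): e=[-5,17,36] → ·
    (4,2)@(9, 5): e=[5,-17,60] → ·
    (5,2)@(11, 5): e=[-3,-9,60] → ·
  covered (7 px):
    · · # # # # # · ·
    · · · · # # · · ·
    · · · · · · · · ·
    · · · · · · · · ·
T2:
  2·area = 42
  edge (8, 0)→(15, 0): d=(7,0) top-left  bias=+0
  edge (15, 0)→(2, 6): d=(-13,6) right/bottom  bias=-1
  edge (2, 6)→(8, 0): d=(6,-6) top-left  bias=+0
    (3,0)@(7, 1): e=[7,35,0] → #  [on edge]
    (4,0)@(9, 1): e=[7,23,12] → #
    (5,0)@(11, 1): e=[7,11,24] → #
    (6,0)@(13, 1): e=[7,-1,36] → ·
    (2,1)@(5, 3): e=[21,21,0] → #  [on edge]
    (4,1)@(9, 3): e=[21,-3,24] → ·
    (5,1)@(11, 3): e=[21,-15,36] → ·
    (1,2)@(3, 5): e=[35,7,0] → #  [on edge]
    (2,2)@(5, 5): e=[35,-5,12] → ·
    (3,2)@(7, 5): e=[35,-17,24] → ·
    (0,3)@(1, 7): e=[49,-7,0] → ·  [on edge]
    (1,3)@(3, 7): e=[49,-19,12] → ·
  covered (6 px):
    · · · # # # · · ·
    · · # # · · · · ·
    · # · · · · · · ·
    · · · · · · · · ·

Z-buffer (winner per pixel, '.' = empty):
  . . 1 2 2 2 1 . .
  . . 2 2 1 1 0 . .
  . 2 . . . . 0 0 .
  . . . . . . . . .

Result: 0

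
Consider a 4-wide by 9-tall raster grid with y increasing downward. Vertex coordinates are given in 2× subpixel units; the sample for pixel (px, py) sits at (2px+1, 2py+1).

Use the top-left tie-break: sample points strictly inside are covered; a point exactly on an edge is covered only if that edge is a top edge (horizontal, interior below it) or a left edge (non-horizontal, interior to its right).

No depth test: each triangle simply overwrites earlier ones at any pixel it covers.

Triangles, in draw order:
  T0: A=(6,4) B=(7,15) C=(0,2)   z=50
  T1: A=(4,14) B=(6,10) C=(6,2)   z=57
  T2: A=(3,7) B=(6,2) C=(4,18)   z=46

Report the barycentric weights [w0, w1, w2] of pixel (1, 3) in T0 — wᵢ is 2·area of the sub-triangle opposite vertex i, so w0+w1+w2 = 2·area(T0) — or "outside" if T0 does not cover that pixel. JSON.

T0:
  2·area = 64
  edge (6, 4)→(7, 15): d=(1,11) right/bottom  bias=-1
  edge (7, 15)→(0, 2): d=(-7,-13) top-left  bias=+0
  edge (0, 2)→(6, 4): d=(6,2) right/bottom  bias=-1
    (0,1)@(1, 3): e=[54,6,4] → █
    (1,1)@(3, 3): e=[32,32,0] → ·  [on edge]
    (0,2)@(1, 5): e=[56,-8,16] → ·
    (1,2)@(3, 5): e=[34,18,12] → █
    (2,2)@(5, 5): e=[12,44,8] → █
    (3,2)@(7, 5): e=[-10,70,4] → ·
    (1,3)@(3, 7): e=[36,4,24] → █
    (3,3)@(7, 7): e=[-8,56,16] → ·
    (1,4)@(3, 9): e=[38,-10,36] → ·
    (2,4)@(5, 9): e=[16,16,32] → █
    (3,4)@(7, 9): e=[-6,42,28] → ·
    (2,5)@(5, 11): e=[18,2,44] → █
    (3,7)@(7, 15): e=[0,0,64] → ·  [on edge]
  covered (7 px):
    · · · ·
    █ · · ·
    · █ █ ·
    · █ █ ·
    · · █ ·
    · · █ ·
    · · · ·
    · · · ·
    · · · ·
T1:
  2·area = 16  (B↔C swapped to make it positive)
  edge (4, 14)→(6, 2): d=(2,-12) top-left  bias=+0
  edge (6, 2)→(6, 10): d=(0,8) right/bottom  bias=-1
  edge (6, 10)→(4, 14): d=(-2,4) right/bottom  bias=-1
    (2,4)@(5, 9): e=[2,8,6] → █
    (3,4)@(7, 9): e=[26,-8,-2] → ·
    (2,5)@(5, 11): e=[6,8,2] → █
    (3,5)@(7, 11): e=[30,-8,-6] → ·
    (2,6)@(5, 13): e=[10,8,-2] → ·
  covered (2 px):
    · · · ·
    · · · ·
    · · · ·
    · · · ·
    · · █ ·
    · · █ ·
    · · · ·
    · · · ·
    · · · ·
T2:
  2·area = 38
  edge (3, 7)→(6, 2): d=(3,-5) top-left  bias=+0
  edge (6, 2)→(4, 18): d=(-2,16) right/bottom  bias=-1
  edge (4, 18)→(3, 7): d=(-1,-11) top-left  bias=+0
    (2,2)@(5, 5): e=[4,10,24] → █
    (3,2)@(7, 5): e=[14,-22,46] → ·
    (1,3)@(3, 7): e=[0,38,0] → █  [on edge]
    (3,3)@(7, 7): e=[20,-26,44] → ·
    (1,4)@(3, 9): e=[6,34,-2] → ·
    (2,4)@(5, 9): e=[16,2,20] → █
    (3,4)@(7, 9): e=[26,-30,42] → ·
    (2,5)@(5, 11): e=[22,-2,18] → ·
  covered (4 px):
    · · · ·
    · · · ·
    · · █ ·
    · █ █ ·
    · · █ ·
    · · · ·
    · · · ·
    · · · ·
    · · · ·

Final: [4,24,36]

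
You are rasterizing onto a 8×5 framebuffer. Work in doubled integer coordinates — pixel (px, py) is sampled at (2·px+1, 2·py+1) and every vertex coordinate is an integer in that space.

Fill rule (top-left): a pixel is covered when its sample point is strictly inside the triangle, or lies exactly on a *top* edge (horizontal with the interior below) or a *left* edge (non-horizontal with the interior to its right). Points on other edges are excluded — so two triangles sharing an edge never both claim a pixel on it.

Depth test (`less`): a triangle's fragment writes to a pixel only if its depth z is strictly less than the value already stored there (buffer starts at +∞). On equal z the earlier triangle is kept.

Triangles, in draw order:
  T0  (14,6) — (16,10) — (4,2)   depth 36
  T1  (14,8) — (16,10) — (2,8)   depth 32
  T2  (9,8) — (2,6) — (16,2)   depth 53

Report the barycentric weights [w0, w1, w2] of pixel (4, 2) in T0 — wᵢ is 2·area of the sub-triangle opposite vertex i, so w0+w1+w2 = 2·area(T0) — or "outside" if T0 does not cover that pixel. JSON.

T0:
  2·area = 32
  edge (14, 6)→(16, 10): d=(2,4) right/bottom  bias=-1
  edge (16, 10)→(4, 2): d=(-12,-8) top-left  bias=+0
  edge (4, 2)→(14, 6): d=(10,4) right/bottom  bias=-1
    (4,2)@(9, 5): e=[18,4,10] → █
    (5,2)@(11, 5): e=[10,20,2] → █
    (6,2)@(13, 5): e=[2,36,-6] → ·
    (4,3)@(9, 7): e=[22,-20,30] → ·
    (5,3)@(11, 7): e=[14,-4,22] → ·
    (6,3)@(13, 7): e=[6,12,14] → █
    (7,3)@(15, 7): e=[-2,28,6] → ·
    (6,4)@(13, 9): e=[10,-12,34] → ·
    (7,4)@(15, 9): e=[2,4,26] → █
  covered (4 px):
    · · · · · · · ·
    · · · · · · · ·
    · · · · █ █ · ·
    · · · · · · █ ·
    · · · · · · · █
T1:
  2·area = 24
  edge (14, 8)→(16, 10): d=(2,2) right/bottom  bias=-1
  edge (16, 10)→(2, 8): d=(-14,-2) top-left  bias=+0
  edge (2, 8)→(14, 8): d=(12,0) top-left  bias=+0
    (3,0)@(7, 1): e=[0,108,-84] → ·  [on edge]
    (4,1)@(9, 3): e=[0,84,-60] → ·  [on edge]
    (5,2)@(11, 5): e=[0,60,-36] → ·  [on edge]
    (6,3)@(13, 7): e=[0,36,-12] → ·  [on edge]
    (4,4)@(9, 9): e=[12,0,12] → █  [on edge]
    (5,4)@(11, 9): e=[8,4,12] → █
    (6,4)@(13, 9): e=[4,8,12] → █
    (7,4)@(15, 9): e=[0,12,12] → ·  [on edge]
  covered (3 px):
    · · · · · · · ·
    · · · · · · · ·
    · · · · · · · ·
    · · · · · · · ·
    · · · · █ █ █ ·
T2:
  2·area = 56
  edge (9, 8)→(2, 6): d=(-7,-2) top-left  bias=+0
  edge (2, 6)→(16, 2): d=(14,-4) top-left  bias=+0
  edge (16, 2)→(9, 8): d=(-7,6) right/bottom  bias=-1
    (6,1)@(13, 3): e=[43,2,11] → █
    (7,1)@(15, 3): e=[47,10,-1] → ·
    (3,2)@(7, 5): e=[17,6,33] → █
    (4,2)@(9, 5): e=[21,14,21] → █
    (5,2)@(11, 5): e=[25,22,9] → █
    (6,2)@(13, 5): e=[29,30,-3] → ·
    (3,3)@(7, 7): e=[3,34,19] → █
    (5,3)@(11, 7): e=[11,50,-5] → ·
    (3,4)@(7, 9): e=[-11,62,5] → ·
    (4,4)@(9, 9): e=[-7,70,-7] → ·
  covered (6 px):
    · · · · · · · ·
    · · · · · · █ ·
    · · · █ █ █ · ·
    · · · █ █ · · ·
    · · · · · · · ·

Answer: [4,10,18]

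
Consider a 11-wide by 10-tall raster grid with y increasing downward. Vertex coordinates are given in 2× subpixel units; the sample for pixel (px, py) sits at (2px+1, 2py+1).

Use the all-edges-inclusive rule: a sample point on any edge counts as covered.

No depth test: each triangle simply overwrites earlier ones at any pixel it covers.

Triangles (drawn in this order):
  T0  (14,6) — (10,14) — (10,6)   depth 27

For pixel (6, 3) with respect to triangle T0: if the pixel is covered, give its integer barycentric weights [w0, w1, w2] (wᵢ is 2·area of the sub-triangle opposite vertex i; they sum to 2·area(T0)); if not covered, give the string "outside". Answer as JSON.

T0:
  2·area = 32
  edge (14, 6)→(10, 14): d=(-4,8) inclusive
  edge (10, 14)→(10, 6): d=(0,-8) inclusive
  edge (10, 6)→(14, 6): d=(4,0) inclusive
    (5,3)@(11, 7): e=[20,8,4] → #
    (6,3)@(13, 7): e=[4,24,4] → #
    (7,3)@(15, 7): e=[-12,40,4] → ·
    (5,4)@(11, 9): e=[12,8,12] → #
    (6,4)@(13, 9): e=[-4,24,12] → ·
    (5,5)@(11, 11): e=[4,8,20] → #
    (6,5)@(13, 11): e=[-12,24,20] → ·
    (5,6)@(11, 13): e=[-4,8,28] → ·
  covered (4 px):
    · · · · · · · · · · ·
    · · · · · · · · · · ·
    · · · · · · · · · · ·
    · · · · · # # · · · ·
    · · · · · # · · · · ·
    · · · · · # · · · · ·
    · · · · · · · · · · ·
    · · · · · · · · · · ·
    · · · · · · · · · · ·
    · · · · · · · · · · ·

Final: [24,4,4]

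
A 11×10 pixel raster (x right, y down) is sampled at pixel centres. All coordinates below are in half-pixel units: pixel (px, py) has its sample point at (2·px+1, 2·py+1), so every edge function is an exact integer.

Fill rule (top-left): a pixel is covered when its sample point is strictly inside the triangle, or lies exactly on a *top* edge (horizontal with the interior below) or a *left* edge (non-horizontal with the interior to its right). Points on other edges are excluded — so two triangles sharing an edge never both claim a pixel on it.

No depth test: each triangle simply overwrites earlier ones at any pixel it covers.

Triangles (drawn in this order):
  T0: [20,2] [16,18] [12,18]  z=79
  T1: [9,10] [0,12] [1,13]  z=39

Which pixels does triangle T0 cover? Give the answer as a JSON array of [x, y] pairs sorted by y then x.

T0:
  2·area = 64
  edge (20, 2)→(16, 18): d=(-4,16) right/bottom  bias=-1
  edge (16, 18)→(12, 18): d=(-4,0) right/bottom  bias=-1
  edge (12, 18)→(20, 2): d=(8,-16) top-left  bias=+0
    (9,2)@(19, 5): e=[4,52,8] → █
    (10,2)@(21, 5): e=[-28,52,40] → ·
    (9,3)@(19, 7): e=[-4,44,24] → ·
    (8,4)@(17, 9): e=[20,36,8] → █
    (9,4)@(19, 9): e=[-12,36,40] → ·
    (8,5)@(17, 11): e=[12,28,24] → █
    (9,5)@(19, 11): e=[-20,28,56] → ·
    (7,6)@(15, 13): e=[36,20,8] → █
    (9,6)@(19, 13): e=[-28,20,72] → ·
    (7,7)@(15, 15): e=[28,12,24] → █
    (8,7)@(17, 15): e=[-4,12,56] → ·
    (6,8)@(13, 17): e=[52,4,8] → █
  covered (8 px):
    · · · · · · · · · · ·
    · · · · · · · · · · ·
    · · · · · · · · · █ ·
    · · · · · · · · · · ·
    · · · · · · · · █ · ·
    · · · · · · · · █ · ·
    · · · · · · · █ █ · ·
    · · · · · · · █ · · ·
    · · · · · · █ █ · · ·
    · · · · · · · · · · ·
T1:
  2·area = 11  (B↔C swapped to make it positive)
  edge (9, 10)→(1, 13): d=(-8,3) right/bottom  bias=-1
  edge (1, 13)→(0, 12): d=(-1,-1) top-left  bias=+0
  edge (0, 12)→(9, 10): d=(9,-2) top-left  bias=+0
    (8,3)@(17, 7): e=[0,22,-11] → ·  [on edge]
    (2,5)@(5, 11): e=[4,6,1] → █
    (3,5)@(7, 11): e=[-2,8,5] → ·
    (0,6)@(1, 13): e=[0,0,11] → ·  [on edge]
    (2,6)@(5, 13): e=[-12,4,19] → ·
    (1,7)@(3, 15): e=[-22,0,33] → ·  [on edge]
    (2,8)@(5, 17): e=[-44,0,55] → ·  [on edge]
    (3,9)@(7, 19): e=[-66,0,77] → ·  [on edge]
  covered (1 px):
    · · · · · · · · · · ·
    · · · · · · · · · · ·
    · · · · · · · · · · ·
    · · · · · · · · · · ·
    · · · · · · · · · · ·
    · · █ · · · · · · · ·
    · · · · · · · · · · ·
    · · · · · · · · · · ·
    · · · · · · · · · · ·
    · · · · · · · · · · ·

Result: [[9,2],[8,4],[8,5],[7,6],[8,6],[7,7],[6,8],[7,8]]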